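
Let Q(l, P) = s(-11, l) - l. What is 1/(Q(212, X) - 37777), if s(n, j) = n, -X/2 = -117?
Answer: -1/38000 ≈ -2.6316e-5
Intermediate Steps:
X = 234 (X = -2*(-117) = 234)
Q(l, P) = -11 - l
1/(Q(212, X) - 37777) = 1/((-11 - 1*212) - 37777) = 1/((-11 - 212) - 37777) = 1/(-223 - 37777) = 1/(-38000) = -1/38000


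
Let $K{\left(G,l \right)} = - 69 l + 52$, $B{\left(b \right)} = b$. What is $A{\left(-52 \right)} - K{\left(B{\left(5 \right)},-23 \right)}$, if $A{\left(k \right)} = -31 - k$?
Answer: $-1618$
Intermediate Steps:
$K{\left(G,l \right)} = 52 - 69 l$
$A{\left(-52 \right)} - K{\left(B{\left(5 \right)},-23 \right)} = \left(-31 - -52\right) - \left(52 - -1587\right) = \left(-31 + 52\right) - \left(52 + 1587\right) = 21 - 1639 = -1618$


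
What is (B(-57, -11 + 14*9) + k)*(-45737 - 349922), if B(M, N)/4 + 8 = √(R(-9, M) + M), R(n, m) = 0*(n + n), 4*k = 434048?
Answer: -42921088320 - 1582636*I*√57 ≈ -4.2921e+10 - 1.1949e+7*I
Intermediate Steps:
k = 108512 (k = (¼)*434048 = 108512)
R(n, m) = 0 (R(n, m) = 0*(2*n) = 0)
B(M, N) = -32 + 4*√M (B(M, N) = -32 + 4*√(0 + M) = -32 + 4*√M)
(B(-57, -11 + 14*9) + k)*(-45737 - 349922) = ((-32 + 4*√(-57)) + 108512)*(-45737 - 349922) = ((-32 + 4*(I*√57)) + 108512)*(-395659) = ((-32 + 4*I*√57) + 108512)*(-395659) = (108480 + 4*I*√57)*(-395659) = -42921088320 - 1582636*I*√57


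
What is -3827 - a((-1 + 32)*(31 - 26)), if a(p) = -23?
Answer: -3804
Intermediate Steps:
-3827 - a((-1 + 32)*(31 - 26)) = -3827 - 1*(-23) = -3827 + 23 = -3804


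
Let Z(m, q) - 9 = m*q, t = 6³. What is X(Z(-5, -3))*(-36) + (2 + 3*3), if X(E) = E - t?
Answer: 6923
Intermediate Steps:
t = 216
Z(m, q) = 9 + m*q
X(E) = -216 + E (X(E) = E - 1*216 = E - 216 = -216 + E)
X(Z(-5, -3))*(-36) + (2 + 3*3) = (-216 + (9 - 5*(-3)))*(-36) + (2 + 3*3) = (-216 + (9 + 15))*(-36) + (2 + 9) = (-216 + 24)*(-36) + 11 = -192*(-36) + 11 = 6912 + 11 = 6923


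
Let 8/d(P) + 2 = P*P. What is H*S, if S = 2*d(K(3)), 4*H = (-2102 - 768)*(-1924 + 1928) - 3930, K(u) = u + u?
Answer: -30820/17 ≈ -1812.9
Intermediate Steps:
K(u) = 2*u
d(P) = 8/(-2 + P**2) (d(P) = 8/(-2 + P*P) = 8/(-2 + P**2))
H = -7705/2 (H = ((-2102 - 768)*(-1924 + 1928) - 3930)/4 = (-2870*4 - 3930)/4 = (-11480 - 3930)/4 = (1/4)*(-15410) = -7705/2 ≈ -3852.5)
S = 8/17 (S = 2*(8/(-2 + (2*3)**2)) = 2*(8/(-2 + 6**2)) = 2*(8/(-2 + 36)) = 2*(8/34) = 2*(8*(1/34)) = 2*(4/17) = 8/17 ≈ 0.47059)
H*S = -7705/2*8/17 = -30820/17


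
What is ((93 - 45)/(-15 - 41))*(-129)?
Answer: 774/7 ≈ 110.57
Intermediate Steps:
((93 - 45)/(-15 - 41))*(-129) = (48/(-56))*(-129) = (48*(-1/56))*(-129) = -6/7*(-129) = 774/7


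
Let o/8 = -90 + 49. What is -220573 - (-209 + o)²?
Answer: -508942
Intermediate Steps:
o = -328 (o = 8*(-90 + 49) = 8*(-41) = -328)
-220573 - (-209 + o)² = -220573 - (-209 - 328)² = -220573 - 1*(-537)² = -220573 - 1*288369 = -220573 - 288369 = -508942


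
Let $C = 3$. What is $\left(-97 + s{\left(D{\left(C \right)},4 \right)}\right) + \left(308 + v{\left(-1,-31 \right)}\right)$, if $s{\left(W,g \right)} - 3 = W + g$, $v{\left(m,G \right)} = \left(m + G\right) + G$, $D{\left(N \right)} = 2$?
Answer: $157$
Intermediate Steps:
$v{\left(m,G \right)} = m + 2 G$ ($v{\left(m,G \right)} = \left(G + m\right) + G = m + 2 G$)
$s{\left(W,g \right)} = 3 + W + g$ ($s{\left(W,g \right)} = 3 + \left(W + g\right) = 3 + W + g$)
$\left(-97 + s{\left(D{\left(C \right)},4 \right)}\right) + \left(308 + v{\left(-1,-31 \right)}\right) = \left(-97 + \left(3 + 2 + 4\right)\right) + \left(308 + \left(-1 + 2 \left(-31\right)\right)\right) = \left(-97 + 9\right) + \left(308 - 63\right) = -88 + \left(308 - 63\right) = -88 + 245 = 157$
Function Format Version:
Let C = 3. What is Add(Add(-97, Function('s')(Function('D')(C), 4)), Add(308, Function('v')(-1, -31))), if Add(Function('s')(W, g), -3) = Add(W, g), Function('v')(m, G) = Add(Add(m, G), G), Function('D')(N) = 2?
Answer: 157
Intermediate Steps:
Function('v')(m, G) = Add(m, Mul(2, G)) (Function('v')(m, G) = Add(Add(G, m), G) = Add(m, Mul(2, G)))
Function('s')(W, g) = Add(3, W, g) (Function('s')(W, g) = Add(3, Add(W, g)) = Add(3, W, g))
Add(Add(-97, Function('s')(Function('D')(C), 4)), Add(308, Function('v')(-1, -31))) = Add(Add(-97, Add(3, 2, 4)), Add(308, Add(-1, Mul(2, -31)))) = Add(Add(-97, 9), Add(308, Add(-1, -62))) = Add(-88, Add(308, -63)) = Add(-88, 245) = 157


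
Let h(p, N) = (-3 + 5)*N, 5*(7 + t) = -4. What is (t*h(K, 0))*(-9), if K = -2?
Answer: 0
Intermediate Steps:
t = -39/5 (t = -7 + (1/5)*(-4) = -7 - 4/5 = -39/5 ≈ -7.8000)
h(p, N) = 2*N
(t*h(K, 0))*(-9) = -78*0/5*(-9) = -39/5*0*(-9) = 0*(-9) = 0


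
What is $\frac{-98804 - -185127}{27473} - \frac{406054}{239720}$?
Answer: $\frac{4768914009}{3292913780} \approx 1.4482$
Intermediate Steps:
$\frac{-98804 - -185127}{27473} - \frac{406054}{239720} = \left(-98804 + 185127\right) \frac{1}{27473} - \frac{203027}{119860} = 86323 \cdot \frac{1}{27473} - \frac{203027}{119860} = \frac{86323}{27473} - \frac{203027}{119860} = \frac{4768914009}{3292913780}$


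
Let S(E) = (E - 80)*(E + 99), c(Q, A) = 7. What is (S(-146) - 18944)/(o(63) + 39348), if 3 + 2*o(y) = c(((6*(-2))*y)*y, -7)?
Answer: -4161/19675 ≈ -0.21149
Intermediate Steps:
o(y) = 2 (o(y) = -3/2 + (½)*7 = -3/2 + 7/2 = 2)
S(E) = (-80 + E)*(99 + E)
(S(-146) - 18944)/(o(63) + 39348) = ((-7920 + (-146)² + 19*(-146)) - 18944)/(2 + 39348) = ((-7920 + 21316 - 2774) - 18944)/39350 = (10622 - 18944)*(1/39350) = -8322*1/39350 = -4161/19675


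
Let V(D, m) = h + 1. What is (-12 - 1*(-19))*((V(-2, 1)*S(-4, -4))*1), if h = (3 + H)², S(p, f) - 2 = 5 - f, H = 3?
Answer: 2849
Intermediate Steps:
S(p, f) = 7 - f (S(p, f) = 2 + (5 - f) = 7 - f)
h = 36 (h = (3 + 3)² = 6² = 36)
V(D, m) = 37 (V(D, m) = 36 + 1 = 37)
(-12 - 1*(-19))*((V(-2, 1)*S(-4, -4))*1) = (-12 - 1*(-19))*((37*(7 - 1*(-4)))*1) = (-12 + 19)*((37*(7 + 4))*1) = 7*((37*11)*1) = 7*(407*1) = 7*407 = 2849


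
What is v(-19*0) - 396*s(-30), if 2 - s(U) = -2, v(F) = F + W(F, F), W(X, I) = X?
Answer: -1584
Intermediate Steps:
v(F) = 2*F (v(F) = F + F = 2*F)
s(U) = 4 (s(U) = 2 - 1*(-2) = 2 + 2 = 4)
v(-19*0) - 396*s(-30) = 2*(-19*0) - 396*4 = 2*0 - 1584 = 0 - 1584 = -1584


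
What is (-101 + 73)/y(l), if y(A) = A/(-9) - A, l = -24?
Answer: -21/20 ≈ -1.0500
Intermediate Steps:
y(A) = -10*A/9 (y(A) = A*(-⅑) - A = -A/9 - A = -10*A/9)
(-101 + 73)/y(l) = (-101 + 73)/((-10/9*(-24))) = -28/80/3 = -28*3/80 = -21/20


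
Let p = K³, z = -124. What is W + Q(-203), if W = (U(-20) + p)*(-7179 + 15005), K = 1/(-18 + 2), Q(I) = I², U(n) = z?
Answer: -1903036233/2048 ≈ -9.2922e+5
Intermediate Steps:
U(n) = -124
K = -1/16 (K = 1/(-16) = -1/16 ≈ -0.062500)
p = -1/4096 (p = (-1/16)³ = -1/4096 ≈ -0.00024414)
W = -1987432265/2048 (W = (-124 - 1/4096)*(-7179 + 15005) = -507905/4096*7826 = -1987432265/2048 ≈ -9.7043e+5)
W + Q(-203) = -1987432265/2048 + (-203)² = -1987432265/2048 + 41209 = -1903036233/2048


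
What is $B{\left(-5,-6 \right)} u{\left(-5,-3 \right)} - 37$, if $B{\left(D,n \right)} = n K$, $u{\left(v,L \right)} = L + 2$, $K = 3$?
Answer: $-19$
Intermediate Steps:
$u{\left(v,L \right)} = 2 + L$
$B{\left(D,n \right)} = 3 n$ ($B{\left(D,n \right)} = n 3 = 3 n$)
$B{\left(-5,-6 \right)} u{\left(-5,-3 \right)} - 37 = 3 \left(-6\right) \left(2 - 3\right) - 37 = \left(-18\right) \left(-1\right) - 37 = 18 - 37 = -19$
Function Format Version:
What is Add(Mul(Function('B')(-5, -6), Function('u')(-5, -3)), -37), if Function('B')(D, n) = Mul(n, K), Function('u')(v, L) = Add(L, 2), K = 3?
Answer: -19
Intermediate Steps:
Function('u')(v, L) = Add(2, L)
Function('B')(D, n) = Mul(3, n) (Function('B')(D, n) = Mul(n, 3) = Mul(3, n))
Add(Mul(Function('B')(-5, -6), Function('u')(-5, -3)), -37) = Add(Mul(Mul(3, -6), Add(2, -3)), -37) = Add(Mul(-18, -1), -37) = Add(18, -37) = -19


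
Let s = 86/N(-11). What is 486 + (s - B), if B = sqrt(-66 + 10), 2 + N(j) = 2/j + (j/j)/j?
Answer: 11204/25 - 2*I*sqrt(14) ≈ 448.16 - 7.4833*I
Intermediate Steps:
N(j) = -2 + 3/j (N(j) = -2 + (2/j + (j/j)/j) = -2 + (2/j + 1/j) = -2 + 3/j)
B = 2*I*sqrt(14) (B = sqrt(-56) = 2*I*sqrt(14) ≈ 7.4833*I)
s = -946/25 (s = 86/(-2 + 3/(-11)) = 86/(-2 + 3*(-1/11)) = 86/(-2 - 3/11) = 86/(-25/11) = 86*(-11/25) = -946/25 ≈ -37.840)
486 + (s - B) = 486 + (-946/25 - 2*I*sqrt(14)) = 11204/25 - 2*I*sqrt(14)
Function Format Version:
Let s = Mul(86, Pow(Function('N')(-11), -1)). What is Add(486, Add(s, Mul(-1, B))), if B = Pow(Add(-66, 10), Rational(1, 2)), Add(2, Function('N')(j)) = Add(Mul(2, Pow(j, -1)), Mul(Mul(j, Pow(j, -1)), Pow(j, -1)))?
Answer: Add(Rational(11204, 25), Mul(-2, I, Pow(14, Rational(1, 2)))) ≈ Add(448.16, Mul(-7.4833, I))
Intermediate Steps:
Function('N')(j) = Add(-2, Mul(3, Pow(j, -1))) (Function('N')(j) = Add(-2, Add(Mul(2, Pow(j, -1)), Mul(Mul(j, Pow(j, -1)), Pow(j, -1)))) = Add(-2, Add(Mul(2, Pow(j, -1)), Mul(1, Pow(j, -1)))) = Add(-2, Add(Mul(2, Pow(j, -1)), Pow(j, -1))) = Add(-2, Mul(3, Pow(j, -1))))
B = Mul(2, I, Pow(14, Rational(1, 2))) (B = Pow(-56, Rational(1, 2)) = Mul(2, I, Pow(14, Rational(1, 2))) ≈ Mul(7.4833, I))
s = Rational(-946, 25) (s = Mul(86, Pow(Add(-2, Mul(3, Pow(-11, -1))), -1)) = Mul(86, Pow(Add(-2, Mul(3, Rational(-1, 11))), -1)) = Mul(86, Pow(Add(-2, Rational(-3, 11)), -1)) = Mul(86, Pow(Rational(-25, 11), -1)) = Mul(86, Rational(-11, 25)) = Rational(-946, 25) ≈ -37.840)
Add(486, Add(s, Mul(-1, B))) = Add(486, Add(Rational(-946, 25), Mul(-1, Mul(2, I, Pow(14, Rational(1, 2)))))) = Add(486, Add(Rational(-946, 25), Mul(-2, I, Pow(14, Rational(1, 2))))) = Add(Rational(11204, 25), Mul(-2, I, Pow(14, Rational(1, 2))))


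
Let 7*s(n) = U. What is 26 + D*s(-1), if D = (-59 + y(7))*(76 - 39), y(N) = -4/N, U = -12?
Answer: 186422/49 ≈ 3804.5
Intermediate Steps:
s(n) = -12/7 (s(n) = (⅐)*(-12) = -12/7)
D = -15429/7 (D = (-59 - 4/7)*(76 - 39) = (-59 - 4*⅐)*37 = (-59 - 4/7)*37 = -417/7*37 = -15429/7 ≈ -2204.1)
26 + D*s(-1) = 26 - 15429/7*(-12/7) = 26 + 185148/49 = 186422/49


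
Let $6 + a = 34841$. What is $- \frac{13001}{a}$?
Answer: $- \frac{13001}{34835} \approx -0.37322$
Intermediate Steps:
$a = 34835$ ($a = -6 + 34841 = 34835$)
$- \frac{13001}{a} = - \frac{13001}{34835}$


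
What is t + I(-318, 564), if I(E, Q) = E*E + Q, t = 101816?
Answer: 203504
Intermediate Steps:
I(E, Q) = Q + E**2 (I(E, Q) = E**2 + Q = Q + E**2)
t + I(-318, 564) = 101816 + (564 + (-318)**2) = 101816 + (564 + 101124) = 101816 + 101688 = 203504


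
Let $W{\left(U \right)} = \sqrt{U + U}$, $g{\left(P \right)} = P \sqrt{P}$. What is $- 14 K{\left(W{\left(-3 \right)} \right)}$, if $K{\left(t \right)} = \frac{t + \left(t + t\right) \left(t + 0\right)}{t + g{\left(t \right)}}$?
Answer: $\frac{14 \left(12 - i \sqrt{6}\right)}{i \sqrt{6} + 6^{\frac{3}{4}} i^{\frac{3}{2}}} \approx -18.612 - 22.779 i$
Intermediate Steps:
$g{\left(P \right)} = P^{\frac{3}{2}}$
$W{\left(U \right)} = \sqrt{2} \sqrt{U}$ ($W{\left(U \right)} = \sqrt{2 U} = \sqrt{2} \sqrt{U}$)
$K{\left(t \right)} = \frac{t + 2 t^{2}}{t + t^{\frac{3}{2}}}$ ($K{\left(t \right)} = \frac{t + \left(t + t\right) \left(t + 0\right)}{t + t^{\frac{3}{2}}} = \frac{t + 2 t t}{t + t^{\frac{3}{2}}} = \frac{t + 2 t^{2}}{t + t^{\frac{3}{2}}}$)
$- 14 K{\left(W{\left(-3 \right)} \right)} = - 14 \frac{\sqrt{2} \sqrt{-3} \left(1 + 2 \sqrt{2} \sqrt{-3}\right)}{\sqrt{2} \sqrt{-3} + \left(\sqrt{2} \sqrt{-3}\right)^{\frac{3}{2}}} = - 14 \frac{\sqrt{2} i \sqrt{3} \left(1 + 2 \sqrt{2} i \sqrt{3}\right)}{\sqrt{2} i \sqrt{3} + \left(\sqrt{2} i \sqrt{3}\right)^{\frac{3}{2}}} = - 14 \frac{i \sqrt{6} \left(1 + 2 i \sqrt{6}\right)}{i \sqrt{6} + \left(i \sqrt{6}\right)^{\frac{3}{2}}} = - 14 \frac{i \sqrt{6} \left(1 + 2 i \sqrt{6}\right)}{i \sqrt{6} + 6^{\frac{3}{4}} i^{\frac{3}{2}}} = - \frac{14 i \sqrt{6} \left(1 + 2 i \sqrt{6}\right)}{i \sqrt{6} + 6^{\frac{3}{4}} i^{\frac{3}{2}}}$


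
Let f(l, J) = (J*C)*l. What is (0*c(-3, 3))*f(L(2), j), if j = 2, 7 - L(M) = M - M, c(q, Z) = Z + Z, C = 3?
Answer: 0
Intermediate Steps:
c(q, Z) = 2*Z
L(M) = 7 (L(M) = 7 - (M - M) = 7 - 1*0 = 7 + 0 = 7)
f(l, J) = 3*J*l (f(l, J) = (J*3)*l = (3*J)*l = 3*J*l)
(0*c(-3, 3))*f(L(2), j) = (0*(2*3))*(3*2*7) = (0*6)*42 = 0*42 = 0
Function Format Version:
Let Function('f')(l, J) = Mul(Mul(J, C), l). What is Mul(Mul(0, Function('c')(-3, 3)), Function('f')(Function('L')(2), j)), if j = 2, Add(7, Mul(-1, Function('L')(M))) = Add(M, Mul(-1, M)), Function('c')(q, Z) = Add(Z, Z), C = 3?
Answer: 0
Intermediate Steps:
Function('c')(q, Z) = Mul(2, Z)
Function('L')(M) = 7 (Function('L')(M) = Add(7, Mul(-1, Add(M, Mul(-1, M)))) = Add(7, Mul(-1, 0)) = Add(7, 0) = 7)
Function('f')(l, J) = Mul(3, J, l) (Function('f')(l, J) = Mul(Mul(J, 3), l) = Mul(Mul(3, J), l) = Mul(3, J, l))
Mul(Mul(0, Function('c')(-3, 3)), Function('f')(Function('L')(2), j)) = Mul(Mul(0, Mul(2, 3)), Mul(3, 2, 7)) = Mul(Mul(0, 6), 42) = Mul(0, 42) = 0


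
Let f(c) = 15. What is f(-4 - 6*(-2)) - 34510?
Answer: -34495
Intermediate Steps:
f(-4 - 6*(-2)) - 34510 = 15 - 34510 = -34495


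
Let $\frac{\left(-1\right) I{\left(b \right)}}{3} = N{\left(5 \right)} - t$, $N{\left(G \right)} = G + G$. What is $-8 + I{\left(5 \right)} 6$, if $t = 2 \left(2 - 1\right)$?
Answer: $-152$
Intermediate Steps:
$N{\left(G \right)} = 2 G$
$t = 2$ ($t = 2 \cdot 1 = 2$)
$I{\left(b \right)} = -24$ ($I{\left(b \right)} = - 3 \left(2 \cdot 5 - 2\right) = - 3 \left(10 - 2\right) = \left(-3\right) 8 = -24$)
$-8 + I{\left(5 \right)} 6 = -8 - 144 = -152$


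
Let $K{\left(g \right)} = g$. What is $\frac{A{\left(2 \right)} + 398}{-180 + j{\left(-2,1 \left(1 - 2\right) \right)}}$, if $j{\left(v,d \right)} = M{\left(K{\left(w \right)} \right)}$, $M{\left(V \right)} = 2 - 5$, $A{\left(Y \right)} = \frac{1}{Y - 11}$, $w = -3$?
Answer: $- \frac{3581}{1647} \approx -2.1743$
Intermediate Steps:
$A{\left(Y \right)} = \frac{1}{-11 + Y}$
$M{\left(V \right)} = -3$ ($M{\left(V \right)} = 2 - 5 = -3$)
$j{\left(v,d \right)} = -3$
$\frac{A{\left(2 \right)} + 398}{-180 + j{\left(-2,1 \left(1 - 2\right) \right)}} = \frac{\frac{1}{-11 + 2} + 398}{-180 - 3} = \frac{\frac{1}{-9} + 398}{-183} = \left(- \frac{1}{9} + 398\right) \left(- \frac{1}{183}\right) = \frac{3581}{9} \left(- \frac{1}{183}\right) = - \frac{3581}{1647}$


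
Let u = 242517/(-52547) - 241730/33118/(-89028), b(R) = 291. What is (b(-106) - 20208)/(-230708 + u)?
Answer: 140261955010493868/1624752846693944171 ≈ 0.086328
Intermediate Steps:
u = -32501433060539/7042323392604 (u = 242517*(-1/52547) - 241730*1/33118*(-1/89028) = -22047/4777 - 120865/16559*(-1/89028) = -22047/4777 + 120865/1474214652 = -32501433060539/7042323392604 ≈ -4.6152)
(b(-106) - 20208)/(-230708 + u) = (291 - 20208)/(-230708 - 32501433060539/7042323392604) = -19917/(-1624752846693944171/7042323392604) = -19917*(-7042323392604/1624752846693944171) = 140261955010493868/1624752846693944171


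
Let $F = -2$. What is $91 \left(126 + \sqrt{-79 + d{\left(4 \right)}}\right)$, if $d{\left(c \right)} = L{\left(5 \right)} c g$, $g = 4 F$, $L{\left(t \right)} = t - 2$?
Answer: $11466 + 455 i \sqrt{7} \approx 11466.0 + 1203.8 i$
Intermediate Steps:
$L{\left(t \right)} = -2 + t$
$g = -8$ ($g = 4 \left(-2\right) = -8$)
$d{\left(c \right)} = - 24 c$ ($d{\left(c \right)} = \left(-2 + 5\right) c \left(-8\right) = 3 c \left(-8\right) = - 24 c$)
$91 \left(126 + \sqrt{-79 + d{\left(4 \right)}}\right) = 91 \left(126 + \sqrt{-79 - 96}\right) = 91 \left(126 + \sqrt{-175}\right) = 91 \left(126 + 5 i \sqrt{7}\right) = 11466 + 455 i \sqrt{7}$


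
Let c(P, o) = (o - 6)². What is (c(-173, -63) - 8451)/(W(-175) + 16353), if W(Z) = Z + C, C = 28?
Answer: -615/2701 ≈ -0.22769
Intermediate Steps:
c(P, o) = (-6 + o)²
W(Z) = 28 + Z (W(Z) = Z + 28 = 28 + Z)
(c(-173, -63) - 8451)/(W(-175) + 16353) = ((-6 - 63)² - 8451)/((28 - 175) + 16353) = ((-69)² - 8451)/(-147 + 16353) = (4761 - 8451)/16206 = -3690*1/16206 = -615/2701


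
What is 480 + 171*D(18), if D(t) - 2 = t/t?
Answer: 993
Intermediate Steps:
D(t) = 3 (D(t) = 2 + t/t = 2 + 1 = 3)
480 + 171*D(18) = 480 + 171*3 = 480 + 513 = 993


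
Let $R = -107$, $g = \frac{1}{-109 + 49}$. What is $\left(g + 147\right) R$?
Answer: $- \frac{943633}{60} \approx -15727.0$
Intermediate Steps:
$g = - \frac{1}{60}$ ($g = \frac{1}{-60} = - \frac{1}{60} \approx -0.016667$)
$\left(g + 147\right) R = \left(- \frac{1}{60} + 147\right) \left(-107\right) = \frac{8819}{60} \left(-107\right) = - \frac{943633}{60}$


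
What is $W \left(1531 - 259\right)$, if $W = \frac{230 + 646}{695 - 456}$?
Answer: $\frac{1114272}{239} \approx 4662.2$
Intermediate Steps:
$W = \frac{876}{239} \approx 3.6653$
$W \left(1531 - 259\right) = \frac{876 \left(1531 - 259\right)}{239} = \frac{876}{239} \cdot 1272 = \frac{1114272}{239}$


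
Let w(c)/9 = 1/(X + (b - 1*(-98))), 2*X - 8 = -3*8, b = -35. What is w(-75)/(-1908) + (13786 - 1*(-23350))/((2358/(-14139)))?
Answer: -340126024611/1527460 ≈ -2.2267e+5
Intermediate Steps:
X = -8 (X = 4 + (-3*8)/2 = 4 + (1/2)*(-24) = 4 - 12 = -8)
w(c) = 9/55 (w(c) = 9/(-8 + (-35 - 1*(-98))) = 9/(-8 + (-35 + 98)) = 9/(-8 + 63) = 9/55)
w(-75)/(-1908) + (13786 - 1*(-23350))/((2358/(-14139))) = (9/55)/(-1908) + (13786 - 1*(-23350))/((2358/(-14139))) = (9/55)*(-1/1908) + (13786 + 23350)/((2358*(-1/14139))) = -1/11660 + 37136/(-262/1571) = -1/11660 + 37136*(-1571/262) = -1/11660 - 29170328/131 = -340126024611/1527460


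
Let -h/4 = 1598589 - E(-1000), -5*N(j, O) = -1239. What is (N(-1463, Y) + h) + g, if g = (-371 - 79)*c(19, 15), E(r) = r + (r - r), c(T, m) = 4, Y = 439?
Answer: -31999541/5 ≈ -6.3999e+6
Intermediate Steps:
N(j, O) = 1239/5 (N(j, O) = -⅕*(-1239) = 1239/5)
E(r) = r (E(r) = r + 0 = r)
g = -1800 (g = (-371 - 79)*4 = -450*4 = -1800)
h = -6398356 (h = -4*(1598589 - 1*(-1000)) = -4*(1598589 + 1000) = -4*1599589 = -6398356)
(N(-1463, Y) + h) + g = (1239/5 - 6398356) - 1800 = -31990541/5 - 1800 = -31999541/5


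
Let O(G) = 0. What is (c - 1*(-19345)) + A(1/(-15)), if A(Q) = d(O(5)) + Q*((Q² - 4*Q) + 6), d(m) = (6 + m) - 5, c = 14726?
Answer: 114991589/3375 ≈ 34072.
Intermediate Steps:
d(m) = 1 + m
A(Q) = 1 + Q*(6 + Q² - 4*Q) (A(Q) = (1 + 0) + Q*((Q² - 4*Q) + 6) = 1 + Q*(6 + Q² - 4*Q))
(c - 1*(-19345)) + A(1/(-15)) = (14726 - 1*(-19345)) + (1 + (1/(-15))³ - 4*(1/(-15))² + 6/(-15)) = (14726 + 19345) + (1 + (-1/15)³ - 4*(-1/15)² + 6*(-1/15)) = 34071 + (1 - 1/3375 - 4*1/225 - ⅖) = 34071 + (1 - 1/3375 - 4/225 - ⅖) = 34071 + 1964/3375 = 114991589/3375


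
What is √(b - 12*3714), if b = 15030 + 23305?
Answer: I*√6233 ≈ 78.949*I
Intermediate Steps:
b = 38335
√(b - 12*3714) = √(38335 - 12*3714) = √(38335 - 44568) = √(-6233) = I*√6233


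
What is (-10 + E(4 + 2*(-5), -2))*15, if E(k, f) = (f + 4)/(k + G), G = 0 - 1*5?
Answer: -1680/11 ≈ -152.73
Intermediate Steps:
G = -5 (G = 0 - 5 = -5)
E(k, f) = (4 + f)/(-5 + k) (E(k, f) = (f + 4)/(k - 5) = (4 + f)/(-5 + k))
(-10 + E(4 + 2*(-5), -2))*15 = (-10 + (4 - 2)/(-5 + (4 + 2*(-5))))*15 = (-10 + 2/(-5 + (4 - 10)))*15 = (-10 + 2/(-5 - 6))*15 = (-10 + 2/(-11))*15 = (-10 - 1/11*2)*15 = (-10 - 2/11)*15 = -112/11*15 = -1680/11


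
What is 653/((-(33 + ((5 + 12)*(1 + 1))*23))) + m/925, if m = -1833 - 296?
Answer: -467832/150775 ≈ -3.1028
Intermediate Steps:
m = -2129
653/((-(33 + ((5 + 12)*(1 + 1))*23))) + m/925 = 653/((-(33 + ((5 + 12)*(1 + 1))*23))) - 2129/925 = 653/((-(33 + (17*2)*23))) - 2129*1/925 = 653/((-(33 + 34*23))) - 2129/925 = 653/((-(33 + 782))) - 2129/925 = 653/((-1*815)) - 2129/925 = 653/(-815) - 2129/925 = 653*(-1/815) - 2129/925 = -653/815 - 2129/925 = -467832/150775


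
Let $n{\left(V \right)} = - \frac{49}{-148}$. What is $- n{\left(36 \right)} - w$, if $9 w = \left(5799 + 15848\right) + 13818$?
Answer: $- \frac{5249261}{1332} \approx -3940.9$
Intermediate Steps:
$n{\left(V \right)} = \frac{49}{148}$ ($n{\left(V \right)} = \left(-49\right) \left(- \frac{1}{148}\right) = \frac{49}{148}$)
$w = \frac{35465}{9}$ ($w = \frac{\left(5799 + 15848\right) + 13818}{9} = \frac{21647 + 13818}{9} = \frac{1}{9} \cdot 35465 = \frac{35465}{9} \approx 3940.6$)
$- n{\left(36 \right)} - w = \left(-1\right) \frac{49}{148} - \frac{35465}{9} = - \frac{49}{148} - \frac{35465}{9} = - \frac{5249261}{1332}$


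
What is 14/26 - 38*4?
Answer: -1969/13 ≈ -151.46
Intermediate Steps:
14/26 - 38*4 = 14*(1/26) - 152 = 7/13 - 152 = -1969/13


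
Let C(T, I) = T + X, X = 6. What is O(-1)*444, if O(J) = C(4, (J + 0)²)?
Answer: 4440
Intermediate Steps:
C(T, I) = 6 + T (C(T, I) = T + 6 = 6 + T)
O(J) = 10 (O(J) = 6 + 4 = 10)
O(-1)*444 = 10*444 = 4440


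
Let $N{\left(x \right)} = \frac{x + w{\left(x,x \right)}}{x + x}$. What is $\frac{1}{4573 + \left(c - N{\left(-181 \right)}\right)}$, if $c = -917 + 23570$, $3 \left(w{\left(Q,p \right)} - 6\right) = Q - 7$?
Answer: $\frac{1086}{29566723} \approx 3.673 \cdot 10^{-5}$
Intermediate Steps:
$w{\left(Q,p \right)} = \frac{11}{3} + \frac{Q}{3}$ ($w{\left(Q,p \right)} = 6 + \frac{Q - 7}{3} = 6 + \frac{-7 + Q}{3} = 6 + \left(- \frac{7}{3} + \frac{Q}{3}\right) = \frac{11}{3} + \frac{Q}{3}$)
$c = 22653$
$N{\left(x \right)} = \frac{\frac{11}{3} + \frac{4 x}{3}}{2 x}$ ($N{\left(x \right)} = \frac{x + \left(\frac{11}{3} + \frac{x}{3}\right)}{x + x} = \frac{\frac{11}{3} + \frac{4 x}{3}}{2 x}$)
$\frac{1}{4573 + \left(c - N{\left(-181 \right)}\right)} = \frac{1}{4573 + \left(22653 - \frac{11 + 4 \left(-181\right)}{6 \left(-181\right)}\right)} = \frac{1}{4573 + \left(22653 - \frac{1}{6} \left(- \frac{1}{181}\right) \left(11 - 724\right)\right)} = \frac{1}{4573 + \left(22653 - \frac{1}{6} \left(- \frac{1}{181}\right) \left(-713\right)\right)} = \frac{1}{4573 + \left(22653 - \frac{713}{1086}\right)} = \frac{1}{4573 + \frac{24600445}{1086}} = \frac{1}{\frac{29566723}{1086}} = \frac{1086}{29566723}$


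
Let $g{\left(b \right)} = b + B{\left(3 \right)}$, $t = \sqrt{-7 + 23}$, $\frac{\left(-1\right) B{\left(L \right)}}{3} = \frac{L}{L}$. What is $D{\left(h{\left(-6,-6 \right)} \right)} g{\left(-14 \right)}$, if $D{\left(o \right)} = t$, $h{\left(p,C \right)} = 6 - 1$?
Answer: $-68$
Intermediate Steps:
$B{\left(L \right)} = -3$ ($B{\left(L \right)} = - 3 \frac{L}{L} = \left(-3\right) 1 = -3$)
$t = 4$ ($t = \sqrt{16} = 4$)
$g{\left(b \right)} = -3 + b$ ($g{\left(b \right)} = b - 3 = -3 + b$)
$h{\left(p,C \right)} = 5$ ($h{\left(p,C \right)} = 6 - 1 = 5$)
$D{\left(o \right)} = 4$
$D{\left(h{\left(-6,-6 \right)} \right)} g{\left(-14 \right)} = 4 \left(-3 - 14\right) = 4 \left(-17\right) = -68$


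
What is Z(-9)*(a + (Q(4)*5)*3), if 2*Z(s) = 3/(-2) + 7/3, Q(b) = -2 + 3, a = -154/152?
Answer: 5315/912 ≈ 5.8279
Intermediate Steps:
a = -77/76 (a = -154*1/152 = -77/76 ≈ -1.0132)
Q(b) = 1
Z(s) = 5/12 (Z(s) = (3/(-2) + 7/3)/2 = (3*(-½) + 7*(⅓))/2 = (-3/2 + 7/3)/2 = (½)*(⅚) = 5/12)
Z(-9)*(a + (Q(4)*5)*3) = 5*(-77/76 + (1*5)*3)/12 = 5*(-77/76 + 5*3)/12 = 5*(-77/76 + 15)/12 = (5/12)*(1063/76) = 5315/912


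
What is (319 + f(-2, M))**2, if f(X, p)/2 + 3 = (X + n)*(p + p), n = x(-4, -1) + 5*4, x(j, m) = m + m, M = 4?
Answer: 323761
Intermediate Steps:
x(j, m) = 2*m
n = 18 (n = 2*(-1) + 5*4 = -2 + 20 = 18)
f(X, p) = -6 + 4*p*(18 + X) (f(X, p) = -6 + 2*((X + 18)*(p + p)) = -6 + 2*((18 + X)*(2*p)) = -6 + 2*(2*p*(18 + X)) = -6 + 4*p*(18 + X))
(319 + f(-2, M))**2 = (319 + (-6 + 72*4 + 4*(-2)*4))**2 = (319 + (-6 + 288 - 32))**2 = (319 + 250)**2 = 569**2 = 323761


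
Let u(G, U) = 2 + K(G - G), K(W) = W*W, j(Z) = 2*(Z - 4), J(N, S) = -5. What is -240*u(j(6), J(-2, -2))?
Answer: -480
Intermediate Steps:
j(Z) = -8 + 2*Z (j(Z) = 2*(-4 + Z) = -8 + 2*Z)
K(W) = W**2
u(G, U) = 2 (u(G, U) = 2 + (G - G)**2 = 2 + 0**2 = 2 + 0 = 2)
-240*u(j(6), J(-2, -2)) = -240*2 = -480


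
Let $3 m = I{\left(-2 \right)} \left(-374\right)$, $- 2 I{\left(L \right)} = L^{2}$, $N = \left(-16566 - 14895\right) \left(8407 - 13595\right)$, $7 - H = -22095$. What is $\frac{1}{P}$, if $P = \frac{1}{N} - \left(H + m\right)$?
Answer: $- \frac{163219668}{3648177206023} \approx -4.474 \cdot 10^{-5}$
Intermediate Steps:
$H = 22102$ ($H = 7 - -22095 = 7 + 22095 = 22102$)
$N = 163219668$ ($N = \left(-31461\right) \left(-5188\right) = 163219668$)
$I{\left(L \right)} = - \frac{L^{2}}{2}$
$m = \frac{748}{3}$ ($m = \frac{- \frac{\left(-2\right)^{2}}{2} \left(-374\right)}{3} = \frac{\left(- \frac{1}{2}\right) 4 \left(-374\right)}{3} = \frac{\left(-2\right) \left(-374\right)}{3} = \frac{1}{3} \cdot 748 = \frac{748}{3} \approx 249.33$)
$P = - \frac{3648177206023}{163219668}$ ($P = \frac{1}{163219668} - \left(22102 + \frac{748}{3}\right) = \frac{1}{163219668} - \frac{67054}{3} = - \frac{3648177206023}{163219668} \approx -22351.0$)
$\frac{1}{P} = \frac{1}{- \frac{3648177206023}{163219668}} = - \frac{163219668}{3648177206023}$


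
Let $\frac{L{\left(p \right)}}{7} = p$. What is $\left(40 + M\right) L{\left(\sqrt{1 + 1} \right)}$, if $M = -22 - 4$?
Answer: $98 \sqrt{2} \approx 138.59$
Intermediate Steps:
$M = -26$
$L{\left(p \right)} = 7 p$
$\left(40 + M\right) L{\left(\sqrt{1 + 1} \right)} = \left(40 - 26\right) 7 \sqrt{1 + 1} = 14 \cdot 7 \sqrt{2} = 98 \sqrt{2}$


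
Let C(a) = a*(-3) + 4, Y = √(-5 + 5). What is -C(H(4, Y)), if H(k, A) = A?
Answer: -4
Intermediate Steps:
Y = 0 (Y = √0 = 0)
C(a) = 4 - 3*a (C(a) = -3*a + 4 = 4 - 3*a)
-C(H(4, Y)) = -(4 - 3*0) = -(4 + 0) = -1*4 = -4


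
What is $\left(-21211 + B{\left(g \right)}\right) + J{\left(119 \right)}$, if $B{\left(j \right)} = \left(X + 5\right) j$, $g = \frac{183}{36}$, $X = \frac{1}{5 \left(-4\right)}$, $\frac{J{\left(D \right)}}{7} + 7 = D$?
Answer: $- \frac{1632147}{80} \approx -20402.0$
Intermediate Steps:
$J{\left(D \right)} = -49 + 7 D$
$X = - \frac{1}{20}$ ($X = \frac{1}{5} \left(- \frac{1}{4}\right) = - \frac{1}{20} \approx -0.05$)
$g = \frac{61}{12}$ ($g = 183 \cdot \frac{1}{36} = \frac{61}{12} \approx 5.0833$)
$B{\left(j \right)} = \frac{99 j}{20}$ ($B{\left(j \right)} = \left(- \frac{1}{20} + 5\right) j = \frac{99 j}{20}$)
$\left(-21211 + B{\left(g \right)}\right) + J{\left(119 \right)} = \left(-21211 + \frac{99}{20} \cdot \frac{61}{12}\right) + \left(-49 + 7 \cdot 119\right) = \left(-21211 + \frac{2013}{80}\right) + \left(-49 + 833\right) = - \frac{1694867}{80} + 784 = - \frac{1632147}{80}$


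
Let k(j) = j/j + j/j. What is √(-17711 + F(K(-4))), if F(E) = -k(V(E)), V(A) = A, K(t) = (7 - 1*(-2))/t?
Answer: I*√17713 ≈ 133.09*I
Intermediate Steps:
K(t) = 9/t (K(t) = (7 + 2)/t = 9/t)
k(j) = 2 (k(j) = 1 + 1 = 2)
F(E) = -2 (F(E) = -1*2 = -2)
√(-17711 + F(K(-4))) = √(-17711 - 2) = √(-17713) = I*√17713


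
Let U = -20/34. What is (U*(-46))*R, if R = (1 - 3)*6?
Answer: -5520/17 ≈ -324.71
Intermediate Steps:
R = -12 (R = -2*6 = -12)
U = -10/17 (U = -20*1/34 = -10/17 ≈ -0.58823)
(U*(-46))*R = -10/17*(-46)*(-12) = (460/17)*(-12) = -5520/17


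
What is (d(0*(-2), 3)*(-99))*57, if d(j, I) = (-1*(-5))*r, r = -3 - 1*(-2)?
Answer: 28215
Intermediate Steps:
r = -1 (r = -3 + 2 = -1)
d(j, I) = -5 (d(j, I) = -1*(-5)*(-1) = 5*(-1) = -5)
(d(0*(-2), 3)*(-99))*57 = -5*(-99)*57 = 495*57 = 28215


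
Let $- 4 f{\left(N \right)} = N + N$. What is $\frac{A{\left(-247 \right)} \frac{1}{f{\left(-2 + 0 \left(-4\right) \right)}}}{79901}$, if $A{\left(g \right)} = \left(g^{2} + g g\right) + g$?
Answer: $\frac{121771}{79901} \approx 1.524$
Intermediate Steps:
$A{\left(g \right)} = g + 2 g^{2}$ ($A{\left(g \right)} = \left(g^{2} + g^{2}\right) + g = 2 g^{2} + g = g + 2 g^{2}$)
$f{\left(N \right)} = - \frac{N}{2}$ ($f{\left(N \right)} = - \frac{N + N}{4} = - \frac{2 N}{4} = - \frac{N}{2}$)
$\frac{A{\left(-247 \right)} \frac{1}{f{\left(-2 + 0 \left(-4\right) \right)}}}{79901} = \frac{- 247 \left(1 + 2 \left(-247\right)\right) \frac{1}{\left(- \frac{1}{2}\right) \left(-2 + 0 \left(-4\right)\right)}}{79901} = \frac{\left(-247\right) \left(1 - 494\right)}{\left(- \frac{1}{2}\right) \left(-2 + 0\right)} \frac{1}{79901} = \frac{\left(-247\right) \left(-493\right)}{\left(- \frac{1}{2}\right) \left(-2\right)} \frac{1}{79901} = \frac{121771}{1} \cdot \frac{1}{79901} = 121771 \cdot 1 \cdot \frac{1}{79901} = 121771 \cdot \frac{1}{79901} = \frac{121771}{79901}$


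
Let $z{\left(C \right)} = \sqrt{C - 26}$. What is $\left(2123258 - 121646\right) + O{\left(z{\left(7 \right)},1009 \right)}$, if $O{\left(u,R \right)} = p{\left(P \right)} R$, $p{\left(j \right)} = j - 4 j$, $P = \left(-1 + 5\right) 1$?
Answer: $1989504$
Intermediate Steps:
$P = 4$ ($P = 4 \cdot 1 = 4$)
$z{\left(C \right)} = \sqrt{-26 + C}$
$p{\left(j \right)} = - 3 j$
$O{\left(u,R \right)} = - 12 R$ ($O{\left(u,R \right)} = \left(-3\right) 4 R = - 12 R$)
$\left(2123258 - 121646\right) + O{\left(z{\left(7 \right)},1009 \right)} = \left(2123258 - 121646\right) - 12108 = 2001612 - 12108 = 1989504$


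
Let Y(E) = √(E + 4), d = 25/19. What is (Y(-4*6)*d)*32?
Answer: 1600*I*√5/19 ≈ 188.3*I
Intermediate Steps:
d = 25/19 (d = 25*(1/19) = 25/19 ≈ 1.3158)
Y(E) = √(4 + E)
(Y(-4*6)*d)*32 = (√(4 - 4*6)*(25/19))*32 = (√(4 - 24)*(25/19))*32 = (√(-20)*(25/19))*32 = ((2*I*√5)*(25/19))*32 = (50*I*√5/19)*32 = 1600*I*√5/19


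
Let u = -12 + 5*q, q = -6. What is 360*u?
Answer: -15120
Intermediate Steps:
u = -42 (u = -12 + 5*(-6) = -12 - 30 = -42)
360*u = 360*(-42) = -15120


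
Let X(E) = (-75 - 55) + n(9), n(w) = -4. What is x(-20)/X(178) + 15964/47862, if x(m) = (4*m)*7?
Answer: 7235474/1603377 ≈ 4.5126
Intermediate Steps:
x(m) = 28*m
X(E) = -134 (X(E) = (-75 - 55) - 4 = -130 - 4 = -134)
x(-20)/X(178) + 15964/47862 = (28*(-20))/(-134) + 15964/47862 = -560*(-1/134) + 15964*(1/47862) = 280/67 + 7982/23931 = 7235474/1603377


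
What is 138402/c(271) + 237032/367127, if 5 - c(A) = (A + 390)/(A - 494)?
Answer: 1888549788979/108669592 ≈ 17379.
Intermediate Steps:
c(A) = 5 - (390 + A)/(-494 + A) (c(A) = 5 - (A + 390)/(A - 494) = 5 - (390 + A)/(-494 + A))
138402/c(271) + 237032/367127 = 138402/((4*(-715 + 271)/(-494 + 271))) + 237032/367127 = 138402/((4*(-444)/(-223))) + 237032*(1/367127) = 138402/((4*(-1/223)*(-444))) + 237032/367127 = 138402/(1776/223) + 237032/367127 = 138402*(223/1776) + 237032/367127 = 5143941/296 + 237032/367127 = 1888549788979/108669592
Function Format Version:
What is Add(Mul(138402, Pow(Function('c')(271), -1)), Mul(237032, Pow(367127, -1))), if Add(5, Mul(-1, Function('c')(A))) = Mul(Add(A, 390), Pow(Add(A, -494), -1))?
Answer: Rational(1888549788979, 108669592) ≈ 17379.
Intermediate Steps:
Function('c')(A) = Add(5, Mul(-1, Pow(Add(-494, A), -1), Add(390, A))) (Function('c')(A) = Add(5, Mul(-1, Mul(Add(A, 390), Pow(Add(A, -494), -1)))) = Add(5, Mul(-1, Mul(Add(390, A), Pow(Add(-494, A), -1)))) = Add(5, Mul(-1, Mul(Pow(Add(-494, A), -1), Add(390, A)))) = Add(5, Mul(-1, Pow(Add(-494, A), -1), Add(390, A))))
Add(Mul(138402, Pow(Function('c')(271), -1)), Mul(237032, Pow(367127, -1))) = Add(Mul(138402, Pow(Mul(4, Pow(Add(-494, 271), -1), Add(-715, 271)), -1)), Mul(237032, Pow(367127, -1))) = Add(Mul(138402, Pow(Mul(4, Pow(-223, -1), -444), -1)), Mul(237032, Rational(1, 367127))) = Add(Mul(138402, Pow(Mul(4, Rational(-1, 223), -444), -1)), Rational(237032, 367127)) = Add(Mul(138402, Pow(Rational(1776, 223), -1)), Rational(237032, 367127)) = Add(Mul(138402, Rational(223, 1776)), Rational(237032, 367127)) = Add(Rational(5143941, 296), Rational(237032, 367127)) = Rational(1888549788979, 108669592)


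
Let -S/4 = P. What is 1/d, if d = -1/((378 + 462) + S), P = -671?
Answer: -3524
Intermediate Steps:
S = 2684 (S = -4*(-671) = 2684)
d = -1/3524 (d = -1/((378 + 462) + 2684) = -1/(840 + 2684) = -1/3524 ≈ -0.00028377)
1/d = 1/(-1/3524) = -3524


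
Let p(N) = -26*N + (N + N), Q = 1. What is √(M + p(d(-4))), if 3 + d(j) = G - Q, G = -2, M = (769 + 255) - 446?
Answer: 19*√2 ≈ 26.870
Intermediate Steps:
M = 578 (M = 1024 - 446 = 578)
d(j) = -6 (d(j) = -3 + (-2 - 1*1) = -3 + (-2 - 1) = -3 - 3 = -6)
p(N) = -24*N (p(N) = -26*N + 2*N = -24*N)
√(M + p(d(-4))) = √(578 - 24*(-6)) = √(578 + 144) = √722 = 19*√2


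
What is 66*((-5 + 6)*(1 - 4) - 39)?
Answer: -2772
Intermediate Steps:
66*((-5 + 6)*(1 - 4) - 39) = 66*(1*(-3) - 39) = 66*(-3 - 39) = 66*(-42) = -2772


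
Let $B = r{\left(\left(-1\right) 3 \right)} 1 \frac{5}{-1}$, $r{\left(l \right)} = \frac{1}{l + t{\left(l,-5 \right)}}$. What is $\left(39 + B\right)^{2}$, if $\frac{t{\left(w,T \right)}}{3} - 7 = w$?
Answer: $\frac{119716}{81} \approx 1478.0$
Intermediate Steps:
$t{\left(w,T \right)} = 21 + 3 w$
$r{\left(l \right)} = \frac{1}{21 + 4 l}$ ($r{\left(l \right)} = \frac{1}{l + \left(21 + 3 l\right)} = \frac{1}{21 + 4 l}$)
$B = - \frac{5}{9}$ ($B = \frac{1}{21 + 4 \left(\left(-1\right) 3\right)} 1 \frac{5}{-1} = \frac{1}{21 + 4 \left(-3\right)} 1 \cdot 5 \left(-1\right) = \frac{1}{21 - 12} \cdot 1 \left(-5\right) = \frac{1}{9} \cdot 1 \left(-5\right) = \frac{1}{9} \left(-5\right) = - \frac{5}{9} \approx -0.55556$)
$\left(39 + B\right)^{2} = \left(39 - \frac{5}{9}\right)^{2} = \left(\frac{346}{9}\right)^{2} = \frac{119716}{81}$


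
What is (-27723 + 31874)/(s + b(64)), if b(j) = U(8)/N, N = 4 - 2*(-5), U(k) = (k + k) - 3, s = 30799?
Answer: 58114/431199 ≈ 0.13477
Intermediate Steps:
U(k) = -3 + 2*k (U(k) = 2*k - 3 = -3 + 2*k)
N = 14 (N = 4 + 10 = 14)
b(j) = 13/14 (b(j) = (-3 + 2*8)/14 = (-3 + 16)*(1/14) = 13*(1/14) = 13/14)
(-27723 + 31874)/(s + b(64)) = (-27723 + 31874)/(30799 + 13/14) = 4151/(431199/14) = 4151*(14/431199) = 58114/431199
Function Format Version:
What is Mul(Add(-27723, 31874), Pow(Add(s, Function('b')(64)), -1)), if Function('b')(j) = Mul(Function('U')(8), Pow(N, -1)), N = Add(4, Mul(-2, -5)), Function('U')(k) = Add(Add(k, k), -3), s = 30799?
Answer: Rational(58114, 431199) ≈ 0.13477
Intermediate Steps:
Function('U')(k) = Add(-3, Mul(2, k)) (Function('U')(k) = Add(Mul(2, k), -3) = Add(-3, Mul(2, k)))
N = 14 (N = Add(4, 10) = 14)
Function('b')(j) = Rational(13, 14) (Function('b')(j) = Mul(Add(-3, Mul(2, 8)), Pow(14, -1)) = Mul(Add(-3, 16), Rational(1, 14)) = Mul(13, Rational(1, 14)) = Rational(13, 14))
Mul(Add(-27723, 31874), Pow(Add(s, Function('b')(64)), -1)) = Mul(Add(-27723, 31874), Pow(Add(30799, Rational(13, 14)), -1)) = Mul(4151, Pow(Rational(431199, 14), -1)) = Mul(4151, Rational(14, 431199)) = Rational(58114, 431199)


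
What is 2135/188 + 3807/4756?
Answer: 679361/55883 ≈ 12.157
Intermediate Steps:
2135/188 + 3807/4756 = 679361/55883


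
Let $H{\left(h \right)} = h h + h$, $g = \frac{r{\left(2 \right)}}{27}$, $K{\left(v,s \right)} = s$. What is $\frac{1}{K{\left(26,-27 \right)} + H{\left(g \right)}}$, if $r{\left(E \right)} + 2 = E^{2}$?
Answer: $- \frac{729}{19625} \approx -0.037147$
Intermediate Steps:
$r{\left(E \right)} = -2 + E^{2}$
$g = \frac{2}{27}$ ($g = \frac{-2 + 2^{2}}{27} = \left(-2 + 4\right) \frac{1}{27} = 2 \cdot \frac{1}{27} = \frac{2}{27} \approx 0.074074$)
$H{\left(h \right)} = h + h^{2}$ ($H{\left(h \right)} = h^{2} + h = h + h^{2}$)
$\frac{1}{K{\left(26,-27 \right)} + H{\left(g \right)}} = \frac{1}{-27 + \frac{2 \left(1 + \frac{2}{27}\right)}{27}} = \frac{1}{-27 + \frac{2}{27} \cdot \frac{29}{27}} = \frac{1}{-27 + \frac{58}{729}} = \frac{1}{- \frac{19625}{729}} = - \frac{729}{19625}$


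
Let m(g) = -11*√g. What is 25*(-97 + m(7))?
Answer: -2425 - 275*√7 ≈ -3152.6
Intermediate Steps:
25*(-97 + m(7)) = 25*(-97 - 11*√7) = -2425 - 275*√7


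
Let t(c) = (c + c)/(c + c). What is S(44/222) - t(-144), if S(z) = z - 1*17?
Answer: -1976/111 ≈ -17.802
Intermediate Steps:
t(c) = 1 (t(c) = (2*c)/((2*c)) = (2*c)*(1/(2*c)) = 1)
S(z) = -17 + z (S(z) = z - 17 = -17 + z)
S(44/222) - t(-144) = (-17 + 44/222) - 1*1 = (-17 + 44*(1/222)) - 1 = (-17 + 22/111) - 1 = -1865/111 - 1 = -1976/111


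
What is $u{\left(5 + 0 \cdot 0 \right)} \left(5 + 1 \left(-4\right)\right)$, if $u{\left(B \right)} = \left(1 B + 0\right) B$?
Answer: $25$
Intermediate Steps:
$u{\left(B \right)} = B^{2}$ ($u{\left(B \right)} = \left(B + 0\right) B = B B = B^{2}$)
$u{\left(5 + 0 \cdot 0 \right)} \left(5 + 1 \left(-4\right)\right) = \left(5 + 0 \cdot 0\right)^{2} \left(5 + 1 \left(-4\right)\right) = \left(5 + 0\right)^{2} \left(5 - 4\right) = 5^{2} \cdot 1 = 25 \cdot 1 = 25$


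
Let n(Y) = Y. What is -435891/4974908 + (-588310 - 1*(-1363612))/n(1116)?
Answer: 321380805655/462666444 ≈ 694.63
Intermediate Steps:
-435891/4974908 + (-588310 - 1*(-1363612))/n(1116) = -435891/4974908 + (-588310 - 1*(-1363612))/1116 = -435891*1/4974908 + (-588310 + 1363612)*(1/1116) = -435891/4974908 + 775302*(1/1116) = -435891/4974908 + 129217/186 = 321380805655/462666444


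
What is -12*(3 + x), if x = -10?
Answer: 84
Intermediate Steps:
-12*(3 + x) = -12*(3 - 10) = -12*(-7) = 84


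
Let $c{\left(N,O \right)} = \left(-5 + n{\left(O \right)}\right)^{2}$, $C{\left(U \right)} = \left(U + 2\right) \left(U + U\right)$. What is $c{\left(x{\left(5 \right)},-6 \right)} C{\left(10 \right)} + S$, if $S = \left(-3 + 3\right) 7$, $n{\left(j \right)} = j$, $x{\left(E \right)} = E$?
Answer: $29040$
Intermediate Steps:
$S = 0$ ($S = 0 \cdot 7 = 0$)
$C{\left(U \right)} = 2 U \left(2 + U\right)$ ($C{\left(U \right)} = \left(2 + U\right) 2 U = 2 U \left(2 + U\right)$)
$c{\left(N,O \right)} = \left(-5 + O\right)^{2}$
$c{\left(x{\left(5 \right)},-6 \right)} C{\left(10 \right)} + S = \left(-5 - 6\right)^{2} \cdot 2 \cdot 10 \left(2 + 10\right) + 0 = \left(-11\right)^{2} \cdot 2 \cdot 10 \cdot 12 + 0 = 121 \cdot 240 + 0 = 29040 + 0 = 29040$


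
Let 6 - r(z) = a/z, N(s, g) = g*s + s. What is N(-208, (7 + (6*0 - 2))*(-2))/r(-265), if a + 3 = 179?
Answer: 248040/883 ≈ 280.91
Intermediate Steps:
a = 176 (a = -3 + 179 = 176)
N(s, g) = s + g*s
r(z) = 6 - 176/z
N(-208, (7 + (6*0 - 2))*(-2))/r(-265) = (-208*(1 + (7 + (6*0 - 2))*(-2)))/(6 - 176/(-265)) = (-208*(1 + (7 + (0 - 2))*(-2)))/(6 - 176*(-1/265)) = (-208*(1 + (7 - 2)*(-2)))/(6 + 176/265) = (-208*(1 + 5*(-2)))/(1766/265) = -208*(1 - 10)*(265/1766) = -208*(-9)*(265/1766) = 1872*(265/1766) = 248040/883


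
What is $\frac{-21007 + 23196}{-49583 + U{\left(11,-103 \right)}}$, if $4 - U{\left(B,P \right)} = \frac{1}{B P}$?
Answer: $- \frac{2480137}{56173006} \approx -0.044152$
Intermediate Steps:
$U{\left(B,P \right)} = 4 - \frac{1}{B P}$
$\frac{-21007 + 23196}{-49583 + U{\left(11,-103 \right)}} = \frac{-21007 + 23196}{-49583 + \left(4 - \frac{1}{11 \left(-103\right)}\right)} = \frac{2189}{-49583 + \left(4 - \frac{1}{11} \left(- \frac{1}{103}\right)\right)} = \frac{2189}{-49583 + \left(4 + \frac{1}{1133}\right)} = \frac{2189}{-49583 + \frac{4533}{1133}} = \frac{2189}{- \frac{56173006}{1133}} = 2189 \left(- \frac{1133}{56173006}\right) = - \frac{2480137}{56173006}$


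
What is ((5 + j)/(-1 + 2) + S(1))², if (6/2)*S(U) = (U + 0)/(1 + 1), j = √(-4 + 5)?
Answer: 1369/36 ≈ 38.028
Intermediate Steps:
j = 1 (j = √1 = 1)
S(U) = U/6 (S(U) = ((U + 0)/(1 + 1))/3 = (U/2)/3 = U/6)
((5 + j)/(-1 + 2) + S(1))² = ((5 + 1)/(-1 + 2) + (⅙)*1)² = (6/1 + ⅙)² = (6*1 + ⅙)² = (6 + ⅙)² = (37/6)² = 1369/36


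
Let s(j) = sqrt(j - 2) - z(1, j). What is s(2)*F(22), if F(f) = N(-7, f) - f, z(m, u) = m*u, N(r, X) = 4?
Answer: 36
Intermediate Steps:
F(f) = 4 - f
s(j) = sqrt(-2 + j) - j (s(j) = sqrt(j - 2) - j = sqrt(-2 + j) - j)
s(2)*F(22) = (sqrt(-2 + 2) - 1*2)*(4 - 1*22) = (sqrt(0) - 2)*(4 - 22) = (0 - 2)*(-18) = -2*(-18) = 36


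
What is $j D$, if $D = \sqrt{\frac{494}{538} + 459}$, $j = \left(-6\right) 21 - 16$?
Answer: $- \frac{142 \sqrt{33280142}}{269} \approx -3045.3$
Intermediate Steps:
$j = -142$ ($j = -126 - 16 = -142$)
$D = \frac{\sqrt{33280142}}{269}$ ($D = \sqrt{494 \cdot \frac{1}{538} + 459} = \sqrt{\frac{247}{269} + 459} = \sqrt{\frac{123718}{269}} = \frac{\sqrt{33280142}}{269} \approx 21.446$)
$j D = - 142 \frac{\sqrt{33280142}}{269} = - \frac{142 \sqrt{33280142}}{269}$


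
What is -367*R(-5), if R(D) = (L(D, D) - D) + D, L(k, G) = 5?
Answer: -1835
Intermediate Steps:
R(D) = 5 (R(D) = (5 - D) + D = 5)
-367*R(-5) = -367*5 = -1835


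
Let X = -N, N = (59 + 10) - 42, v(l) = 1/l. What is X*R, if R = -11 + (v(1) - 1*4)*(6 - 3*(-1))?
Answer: 1026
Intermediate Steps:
N = 27 (N = 69 - 42 = 27)
R = -38 (R = -11 + (1/1 - 1*4)*(6 - 3*(-1)) = -11 + (1 - 4)*(6 + 3) = -11 - 3*9 = -11 - 27 = -38)
X = -27 (X = -1*27 = -27)
X*R = -27*(-38) = 1026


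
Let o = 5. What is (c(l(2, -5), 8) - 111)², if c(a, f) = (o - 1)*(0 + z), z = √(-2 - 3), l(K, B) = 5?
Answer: 12241 - 888*I*√5 ≈ 12241.0 - 1985.6*I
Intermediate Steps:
z = I*√5 (z = √(-5) = I*√5 ≈ 2.2361*I)
c(a, f) = 4*I*√5 (c(a, f) = (5 - 1)*(0 + I*√5) = 4*(I*√5) = 4*I*√5)
(c(l(2, -5), 8) - 111)² = (4*I*√5 - 111)² = (-111 + 4*I*√5)²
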